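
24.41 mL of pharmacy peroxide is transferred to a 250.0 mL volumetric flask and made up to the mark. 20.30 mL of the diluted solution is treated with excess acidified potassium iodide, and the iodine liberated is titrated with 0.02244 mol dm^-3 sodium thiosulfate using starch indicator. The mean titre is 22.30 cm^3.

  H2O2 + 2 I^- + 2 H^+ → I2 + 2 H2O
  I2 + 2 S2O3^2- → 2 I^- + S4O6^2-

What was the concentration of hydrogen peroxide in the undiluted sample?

0.1262 mol/L

n(S2O3^2-) = 0.02230 × 0.02244 = 5.004 × 10^-4 mol
n(I2) = n(S2O3^2-)/2 = 2.502 × 10^-4 mol
n(H2O2) in the aliquot = 2.502 × 10^-4 mol (1:1 ratio)
[H2O2]_dilute = 2.502 × 10^-4 / 0.02030 = 0.01233 mol/L
[H2O2]_original = 0.01233 × 250.0/24.41 = 0.1262 mol/L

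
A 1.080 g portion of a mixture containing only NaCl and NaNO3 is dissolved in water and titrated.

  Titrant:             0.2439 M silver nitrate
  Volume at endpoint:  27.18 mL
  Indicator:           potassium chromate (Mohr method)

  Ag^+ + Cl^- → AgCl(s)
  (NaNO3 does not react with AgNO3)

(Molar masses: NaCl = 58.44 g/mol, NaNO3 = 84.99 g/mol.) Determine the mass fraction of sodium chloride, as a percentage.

35.87 %

n(AgNO3) = 0.02718 × 0.2439 = 6.629 × 10^-3 mol
Let x = n(NaCl), y = n(NaNO3).
Titrant: 1x = 6.629 × 10^-3;  mass: 58.44x + 84.99y = 1.080
Solving, x = 6.629 × 10^-3 mol, y = 8.149 × 10^-3 mol
mass of NaCl = 6.629 × 10^-3 × 58.44 = 0.3874 g
% NaCl = 0.3874 / 1.080 × 100 = 35.87 %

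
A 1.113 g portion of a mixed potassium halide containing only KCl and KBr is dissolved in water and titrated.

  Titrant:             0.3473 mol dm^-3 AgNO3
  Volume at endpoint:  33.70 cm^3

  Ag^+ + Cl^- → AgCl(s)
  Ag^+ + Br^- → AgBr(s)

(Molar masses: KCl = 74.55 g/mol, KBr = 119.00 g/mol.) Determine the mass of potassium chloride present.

n(AgNO3) = 0.03370 × 0.3473 = 0.01170 mol
Let x = n(KCl), y = n(KBr).
Titrant: 1x + 1y = 0.01170;  mass: 74.55x + 119.00y = 1.113
Solving, x = 6.294 × 10^-3 mol, y = 5.410 × 10^-3 mol
mass of KCl = 6.294 × 10^-3 × 74.55 = 0.4692 g

0.4692 g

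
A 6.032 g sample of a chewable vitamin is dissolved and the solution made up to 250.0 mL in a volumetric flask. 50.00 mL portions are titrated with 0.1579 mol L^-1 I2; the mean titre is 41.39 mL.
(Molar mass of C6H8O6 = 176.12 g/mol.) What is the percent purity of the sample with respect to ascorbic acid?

95.41 %

C6H8O6 + I2 → C6H6O6 + 2 HI
n(I2) per titration = 0.04139 × 0.1579 = 6.535 × 10^-3 mol
n(C6H8O6) in each aliquot = 6.535 × 10^-3 mol (1:1 ratio)
n(C6H8O6) in the whole flask = 6.535 × 10^-3 × 250.0/50.00 = 0.03268 mol
mass of C6H8O6 = 0.03268 × 176.12 = 5.755 g
% C6H8O6 = 5.755 / 6.032 × 100 = 95.41 %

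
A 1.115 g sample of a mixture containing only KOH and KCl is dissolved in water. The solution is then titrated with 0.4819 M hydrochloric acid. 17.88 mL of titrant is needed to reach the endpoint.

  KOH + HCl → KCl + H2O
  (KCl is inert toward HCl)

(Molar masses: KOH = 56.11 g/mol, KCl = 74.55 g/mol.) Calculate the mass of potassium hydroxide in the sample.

0.4835 g

n(HCl) = 0.01788 × 0.4819 = 8.616 × 10^-3 mol
Let x = n(KOH), y = n(KCl).
Titrant: 1x = 8.616 × 10^-3;  mass: 56.11x + 74.55y = 1.115
Solving, x = 8.616 × 10^-3 mol, y = 8.471 × 10^-3 mol
mass of KOH = 8.616 × 10^-3 × 56.11 = 0.4835 g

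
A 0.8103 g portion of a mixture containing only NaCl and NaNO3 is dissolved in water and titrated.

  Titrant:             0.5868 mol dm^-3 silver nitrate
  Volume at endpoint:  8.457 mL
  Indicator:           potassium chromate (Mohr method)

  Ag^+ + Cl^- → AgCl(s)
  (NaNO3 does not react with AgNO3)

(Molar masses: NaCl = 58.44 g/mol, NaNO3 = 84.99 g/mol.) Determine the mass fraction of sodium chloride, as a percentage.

35.79 %

n(AgNO3) = 0.008457 × 0.5868 = 4.963 × 10^-3 mol
Let x = n(NaCl), y = n(NaNO3).
Titrant: 1x = 4.963 × 10^-3;  mass: 58.44x + 84.99y = 0.8103
Solving, x = 4.963 × 10^-3 mol, y = 6.122 × 10^-3 mol
mass of NaCl = 4.963 × 10^-3 × 58.44 = 0.2900 g
% NaCl = 0.2900 / 0.8103 × 100 = 35.79 %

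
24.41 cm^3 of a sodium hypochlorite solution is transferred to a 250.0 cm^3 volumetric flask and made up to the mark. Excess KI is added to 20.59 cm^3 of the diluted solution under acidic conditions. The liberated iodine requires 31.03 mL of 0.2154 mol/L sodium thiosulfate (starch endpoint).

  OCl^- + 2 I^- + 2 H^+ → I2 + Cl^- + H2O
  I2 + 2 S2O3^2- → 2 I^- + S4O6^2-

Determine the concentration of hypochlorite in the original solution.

1.662 mol/L

n(S2O3^2-) = 0.03103 × 0.2154 = 6.684 × 10^-3 mol
n(I2) = n(S2O3^2-)/2 = 3.342 × 10^-3 mol
n(OCl^-) in the aliquot = 3.342 × 10^-3 mol (1:1 ratio)
[OCl^-]_dilute = 3.342 × 10^-3 / 0.02059 = 0.1623 mol/L
[OCl^-]_original = 0.1623 × 250.0/24.41 = 1.662 mol/L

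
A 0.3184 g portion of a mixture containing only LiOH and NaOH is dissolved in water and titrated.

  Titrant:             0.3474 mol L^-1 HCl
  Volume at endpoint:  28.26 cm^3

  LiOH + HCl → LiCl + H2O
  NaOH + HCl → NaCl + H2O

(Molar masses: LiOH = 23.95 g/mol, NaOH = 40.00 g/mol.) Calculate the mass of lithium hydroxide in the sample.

n(HCl) = 0.02826 × 0.3474 = 9.818 × 10^-3 mol
Let x = n(LiOH), y = n(NaOH).
Titrant: 1x + 1y = 9.818 × 10^-3;  mass: 23.95x + 40.00y = 0.3184
Solving, x = 4.629 × 10^-3 mol, y = 5.188 × 10^-3 mol
mass of LiOH = 4.629 × 10^-3 × 23.95 = 0.1109 g

0.1109 g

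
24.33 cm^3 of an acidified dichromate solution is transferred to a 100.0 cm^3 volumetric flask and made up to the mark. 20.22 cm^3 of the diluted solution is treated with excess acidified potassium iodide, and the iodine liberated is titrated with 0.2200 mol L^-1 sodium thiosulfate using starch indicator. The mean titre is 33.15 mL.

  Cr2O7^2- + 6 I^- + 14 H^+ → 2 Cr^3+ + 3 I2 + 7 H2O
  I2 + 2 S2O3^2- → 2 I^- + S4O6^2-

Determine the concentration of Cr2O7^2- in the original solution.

n(S2O3^2-) = 0.03315 × 0.2200 = 7.293 × 10^-3 mol
n(I2) = n(S2O3^2-)/2 = 3.647 × 10^-3 mol
From the 1:3 ratio, n(Cr2O7^2-) in the aliquot = 1/3 × 3.647 × 10^-3 = 1.216 × 10^-3 mol
[Cr2O7^2-]_dilute = 1.216 × 10^-3 / 0.02022 = 0.06011 mol/L
[Cr2O7^2-]_original = 0.06011 × 100.0/24.33 = 0.2471 mol/L

0.2471 mol/L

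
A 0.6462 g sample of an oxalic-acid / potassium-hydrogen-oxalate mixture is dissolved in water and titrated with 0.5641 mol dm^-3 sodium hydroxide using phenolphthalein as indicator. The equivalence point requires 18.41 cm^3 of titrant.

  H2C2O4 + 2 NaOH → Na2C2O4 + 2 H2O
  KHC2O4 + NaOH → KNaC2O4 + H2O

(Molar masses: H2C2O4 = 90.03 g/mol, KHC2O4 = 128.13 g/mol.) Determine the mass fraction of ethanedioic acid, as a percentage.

57.36 %

n(NaOH) = 0.01841 × 0.5641 = 0.01039 mol
Let x = n(H2C2O4), y = n(KHC2O4).
Titrant: 2x + 1y = 0.01039;  mass: 90.03x + 128.13y = 0.6462
Solving, x = 4.117 × 10^-3 mol, y = 2.150 × 10^-3 mol
mass of H2C2O4 = 4.117 × 10^-3 × 90.03 = 0.3707 g
% H2C2O4 = 0.3707 / 0.6462 × 100 = 57.36 %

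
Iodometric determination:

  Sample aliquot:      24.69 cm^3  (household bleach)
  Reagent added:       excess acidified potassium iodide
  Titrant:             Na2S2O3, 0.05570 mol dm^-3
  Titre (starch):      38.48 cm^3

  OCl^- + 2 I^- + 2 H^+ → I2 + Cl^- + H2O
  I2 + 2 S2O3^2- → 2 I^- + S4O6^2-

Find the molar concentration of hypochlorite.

0.04340 mol/L

n(S2O3^2-) = 0.03848 × 0.05570 = 2.143 × 10^-3 mol
n(I2) = n(S2O3^2-)/2 = 1.072 × 10^-3 mol
n(OCl^-) in the aliquot = 1.072 × 10^-3 mol (1:1 ratio)
[OCl^-] = 1.072 × 10^-3 / 0.02469 = 0.04340 mol/L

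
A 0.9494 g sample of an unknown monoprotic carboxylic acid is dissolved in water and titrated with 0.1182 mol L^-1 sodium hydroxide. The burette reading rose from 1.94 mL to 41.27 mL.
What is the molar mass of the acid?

n(NaOH) = 0.03933 L × 0.1182 mol/L = 4.649 × 10^-3 mol
n(HA) = 4.649 × 10^-3 mol (1:1 ratio)
M = m / n = 0.9494 g / 4.649 × 10^-3 mol = 204.2 g/mol

204.2 g/mol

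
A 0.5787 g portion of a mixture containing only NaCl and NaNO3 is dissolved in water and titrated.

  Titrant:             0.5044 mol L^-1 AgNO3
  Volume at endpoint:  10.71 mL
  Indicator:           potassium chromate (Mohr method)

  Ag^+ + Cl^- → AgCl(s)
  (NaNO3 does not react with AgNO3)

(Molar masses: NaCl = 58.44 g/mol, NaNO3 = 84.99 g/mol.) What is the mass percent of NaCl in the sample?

54.55 %

n(AgNO3) = 0.01071 × 0.5044 = 5.402 × 10^-3 mol
Let x = n(NaCl), y = n(NaNO3).
Titrant: 1x = 5.402 × 10^-3;  mass: 58.44x + 84.99y = 0.5787
Solving, x = 5.402 × 10^-3 mol, y = 3.094 × 10^-3 mol
mass of NaCl = 5.402 × 10^-3 × 58.44 = 0.3157 g
% NaCl = 0.3157 / 0.5787 × 100 = 54.55 %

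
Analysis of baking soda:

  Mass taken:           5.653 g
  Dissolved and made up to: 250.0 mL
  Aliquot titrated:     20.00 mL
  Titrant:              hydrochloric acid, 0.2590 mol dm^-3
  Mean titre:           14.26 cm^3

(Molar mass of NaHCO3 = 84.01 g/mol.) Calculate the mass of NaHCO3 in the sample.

3.878 g

NaHCO3 + HCl → NaCl + H2O + CO2
n(HCl) per titration = 0.01426 × 0.2590 = 3.693 × 10^-3 mol
n(NaHCO3) in each aliquot = 3.693 × 10^-3 mol (1:1 ratio)
n(NaHCO3) in the whole flask = 3.693 × 10^-3 × 250.0/20.00 = 0.04617 mol
mass of NaHCO3 = 0.04617 × 84.01 = 3.878 g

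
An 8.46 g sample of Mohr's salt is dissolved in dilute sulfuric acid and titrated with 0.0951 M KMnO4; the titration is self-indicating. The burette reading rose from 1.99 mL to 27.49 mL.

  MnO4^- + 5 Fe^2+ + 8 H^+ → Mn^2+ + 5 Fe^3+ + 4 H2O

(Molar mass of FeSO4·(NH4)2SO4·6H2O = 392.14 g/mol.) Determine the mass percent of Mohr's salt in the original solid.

56.2 %

n(KMnO4) = 0.0255 L × 0.0951 mol/L = 2.43 × 10^-3 mol
From the 5:1 ratio, n(FeSO4·(NH4)2SO4·6H2O) = 5/1 × 2.43 × 10^-3 = 0.0121 mol
mass of FeSO4·(NH4)2SO4·6H2O = 0.0121 × 392.14 g/mol = 4.75 g
% FeSO4·(NH4)2SO4·6H2O = 4.75 / 8.46 × 100 = 56.2 %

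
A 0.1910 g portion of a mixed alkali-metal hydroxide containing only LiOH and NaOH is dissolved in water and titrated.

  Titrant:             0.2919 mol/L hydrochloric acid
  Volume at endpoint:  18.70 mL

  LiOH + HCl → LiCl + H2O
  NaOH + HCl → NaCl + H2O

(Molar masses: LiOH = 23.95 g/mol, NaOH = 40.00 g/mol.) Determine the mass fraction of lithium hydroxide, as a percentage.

n(HCl) = 0.01870 × 0.2919 = 5.459 × 10^-3 mol
Let x = n(LiOH), y = n(NaOH).
Titrant: 1x + 1y = 5.459 × 10^-3;  mass: 23.95x + 40.00y = 0.1910
Solving, x = 1.704 × 10^-3 mol, y = 3.755 × 10^-3 mol
mass of LiOH = 1.704 × 10^-3 × 23.95 = 0.04080 g
% LiOH = 0.04080 / 0.1910 × 100 = 21.36 %

21.36 %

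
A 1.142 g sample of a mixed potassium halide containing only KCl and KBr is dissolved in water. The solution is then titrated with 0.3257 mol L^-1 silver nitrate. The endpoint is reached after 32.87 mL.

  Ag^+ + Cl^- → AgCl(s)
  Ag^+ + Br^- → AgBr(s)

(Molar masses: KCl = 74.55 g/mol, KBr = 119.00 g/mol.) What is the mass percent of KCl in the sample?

19.38 %

n(AgNO3) = 0.03287 × 0.3257 = 0.01071 mol
Let x = n(KCl), y = n(KBr).
Titrant: 1x + 1y = 0.01071;  mass: 74.55x + 119.00y = 1.142
Solving, x = 2.969 × 10^-3 mol, y = 7.736 × 10^-3 mol
mass of KCl = 2.969 × 10^-3 × 74.55 = 0.2214 g
% KCl = 0.2214 / 1.142 × 100 = 19.38 %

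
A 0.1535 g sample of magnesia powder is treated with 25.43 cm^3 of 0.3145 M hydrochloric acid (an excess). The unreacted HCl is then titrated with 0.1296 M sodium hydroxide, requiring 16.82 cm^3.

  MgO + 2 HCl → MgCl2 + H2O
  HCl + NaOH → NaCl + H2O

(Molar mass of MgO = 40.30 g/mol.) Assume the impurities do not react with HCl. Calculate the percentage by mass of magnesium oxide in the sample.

n(HCl) added = 0.02543 × 0.3145 = 7.998 × 10^-3 mol
n(NaOH) used in back-titration = 0.01682 × 0.1296 = 2.180 × 10^-3 mol
n(HCl) left over = 2.180 × 10^-3 mol (1:1 ratio)
n(HCl) consumed by analyte = 7.998 × 10^-3 − 2.180 × 10^-3 = 5.818 × 10^-3 mol
From the 1:2 ratio, n(MgO) = 1/2 × 5.818 × 10^-3 = 2.909 × 10^-3 mol
mass of MgO = 2.909 × 10^-3 × 40.30 = 0.1172 g
% MgO = 0.1172 / 0.1535 × 100 = 76.37 %

76.37 %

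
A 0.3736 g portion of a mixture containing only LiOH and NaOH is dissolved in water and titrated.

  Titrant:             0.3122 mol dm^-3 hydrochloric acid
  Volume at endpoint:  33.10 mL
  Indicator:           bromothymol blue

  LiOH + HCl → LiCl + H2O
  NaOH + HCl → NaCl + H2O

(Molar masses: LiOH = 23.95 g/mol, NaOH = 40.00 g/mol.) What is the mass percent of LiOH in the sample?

n(HCl) = 0.03310 × 0.3122 = 0.01033 mol
Let x = n(LiOH), y = n(NaOH).
Titrant: 1x + 1y = 0.01033;  mass: 23.95x + 40.00y = 0.3736
Solving, x = 2.477 × 10^-3 mol, y = 7.857 × 10^-3 mol
mass of LiOH = 2.477 × 10^-3 × 23.95 = 0.05932 g
% LiOH = 0.05932 / 0.3736 × 100 = 15.88 %

15.88 %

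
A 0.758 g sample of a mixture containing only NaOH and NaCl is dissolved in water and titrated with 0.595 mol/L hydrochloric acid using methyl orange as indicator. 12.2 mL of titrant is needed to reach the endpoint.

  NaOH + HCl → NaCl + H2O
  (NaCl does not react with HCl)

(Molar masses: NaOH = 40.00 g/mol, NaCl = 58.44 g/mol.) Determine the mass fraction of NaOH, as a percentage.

38.3 %

n(HCl) = 0.0122 × 0.595 = 7.26 × 10^-3 mol
Let x = n(NaOH), y = n(NaCl).
Titrant: 1x = 7.26 × 10^-3;  mass: 40.00x + 58.44y = 0.758
Solving, x = 7.26 × 10^-3 mol, y = 8.00 × 10^-3 mol
mass of NaOH = 7.26 × 10^-3 × 40.00 = 0.290 g
% NaOH = 0.290 / 0.758 × 100 = 38.3 %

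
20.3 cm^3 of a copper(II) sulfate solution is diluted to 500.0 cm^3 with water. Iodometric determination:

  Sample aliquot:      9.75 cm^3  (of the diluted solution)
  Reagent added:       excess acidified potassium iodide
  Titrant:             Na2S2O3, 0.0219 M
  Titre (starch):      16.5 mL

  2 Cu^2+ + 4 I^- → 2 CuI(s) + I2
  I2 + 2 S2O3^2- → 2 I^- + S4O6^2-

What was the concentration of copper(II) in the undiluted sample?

0.913 M

n(S2O3^2-) = 0.0165 × 0.0219 = 3.61 × 10^-4 mol
n(I2) = n(S2O3^2-)/2 = 1.81 × 10^-4 mol
From the 2:1 ratio, n(Cu2+) in the aliquot = 2/1 × 1.81 × 10^-4 = 3.61 × 10^-4 mol
[Cu2+]_dilute = 3.61 × 10^-4 / 0.00975 = 0.0371 mol/L
[Cu2+]_original = 0.0371 × 500.0/20.3 = 0.913 mol/L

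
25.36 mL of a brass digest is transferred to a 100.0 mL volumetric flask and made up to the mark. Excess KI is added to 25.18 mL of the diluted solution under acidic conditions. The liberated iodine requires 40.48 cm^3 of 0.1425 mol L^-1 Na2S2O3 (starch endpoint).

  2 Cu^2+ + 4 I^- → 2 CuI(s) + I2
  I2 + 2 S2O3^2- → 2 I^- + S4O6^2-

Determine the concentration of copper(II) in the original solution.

n(S2O3^2-) = 0.04048 × 0.1425 = 5.768 × 10^-3 mol
n(I2) = n(S2O3^2-)/2 = 2.884 × 10^-3 mol
From the 2:1 ratio, n(Cu2+) in the aliquot = 2/1 × 2.884 × 10^-3 = 5.768 × 10^-3 mol
[Cu2+]_dilute = 5.768 × 10^-3 / 0.02518 = 0.2291 mol/L
[Cu2+]_original = 0.2291 × 100.0/25.36 = 0.9033 mol/L

0.9033 mol/L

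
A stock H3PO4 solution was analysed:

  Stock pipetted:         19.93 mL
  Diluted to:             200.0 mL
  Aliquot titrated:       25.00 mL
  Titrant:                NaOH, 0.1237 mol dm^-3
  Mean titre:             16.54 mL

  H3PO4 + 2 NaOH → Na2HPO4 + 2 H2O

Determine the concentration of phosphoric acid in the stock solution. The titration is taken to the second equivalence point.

n(NaOH) = 0.01654 × 0.1237 = 2.046 × 10^-3 mol
From the 1:2 ratio, n(H3PO4) in the aliquot = 1/2 × 2.046 × 10^-3 = 1.023 × 10^-3 mol
[H3PO4]_dilute = 1.023 × 10^-3 / 0.02500 = 0.04092 mol/L
Dilution factor = 200.0 / 19.93 = 10.04
[H3PO4]_stock = 0.04092 × 10.04 = 0.4106 mol/L

0.4106 mol/L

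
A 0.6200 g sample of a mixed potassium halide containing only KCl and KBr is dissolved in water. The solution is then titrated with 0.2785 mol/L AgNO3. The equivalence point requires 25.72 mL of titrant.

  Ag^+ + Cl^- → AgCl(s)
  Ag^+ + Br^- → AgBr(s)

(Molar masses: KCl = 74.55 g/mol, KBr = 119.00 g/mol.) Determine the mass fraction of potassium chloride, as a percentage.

62.87 %

n(AgNO3) = 0.02572 × 0.2785 = 7.163 × 10^-3 mol
Let x = n(KCl), y = n(KBr).
Titrant: 1x + 1y = 7.163 × 10^-3;  mass: 74.55x + 119.00y = 0.6200
Solving, x = 5.228 × 10^-3 mol, y = 1.935 × 10^-3 mol
mass of KCl = 5.228 × 10^-3 × 74.55 = 0.3898 g
% KCl = 0.3898 / 0.6200 × 100 = 62.87 %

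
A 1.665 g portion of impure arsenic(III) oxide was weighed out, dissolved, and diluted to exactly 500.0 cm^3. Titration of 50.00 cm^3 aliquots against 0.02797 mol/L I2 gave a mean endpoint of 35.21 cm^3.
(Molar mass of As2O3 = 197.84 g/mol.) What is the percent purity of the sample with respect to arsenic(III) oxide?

As2O3 + 2 I2 + 2 H2O → As2O5 + 4 HI
n(I2) per titration = 0.03521 × 0.02797 = 9.848 × 10^-4 mol
From the 1:2 ratio, n(As2O3) in each aliquot = 1/2 × 9.848 × 10^-4 = 4.924 × 10^-4 mol
n(As2O3) in the whole flask = 4.924 × 10^-4 × 500.0/50.00 = 4.924 × 10^-3 mol
mass of As2O3 = 4.924 × 10^-3 × 197.84 = 0.9742 g
% As2O3 = 0.9742 / 1.665 × 100 = 58.51 %

58.51 %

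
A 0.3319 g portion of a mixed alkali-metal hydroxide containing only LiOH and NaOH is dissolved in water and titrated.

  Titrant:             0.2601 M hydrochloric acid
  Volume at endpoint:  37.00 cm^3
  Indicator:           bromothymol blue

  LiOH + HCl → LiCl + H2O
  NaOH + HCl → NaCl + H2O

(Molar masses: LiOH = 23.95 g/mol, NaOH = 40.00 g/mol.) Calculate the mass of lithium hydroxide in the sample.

0.07916 g

n(HCl) = 0.03700 × 0.2601 = 9.624 × 10^-3 mol
Let x = n(LiOH), y = n(NaOH).
Titrant: 1x + 1y = 9.624 × 10^-3;  mass: 23.95x + 40.00y = 0.3319
Solving, x = 3.305 × 10^-3 mol, y = 6.319 × 10^-3 mol
mass of LiOH = 3.305 × 10^-3 × 23.95 = 0.07916 g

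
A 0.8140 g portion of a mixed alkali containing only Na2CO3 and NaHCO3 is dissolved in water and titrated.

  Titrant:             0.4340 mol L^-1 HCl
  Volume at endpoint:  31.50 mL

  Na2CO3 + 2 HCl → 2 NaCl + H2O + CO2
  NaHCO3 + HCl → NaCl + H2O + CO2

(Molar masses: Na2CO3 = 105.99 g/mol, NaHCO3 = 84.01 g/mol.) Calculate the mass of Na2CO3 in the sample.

n(HCl) = 0.03150 × 0.4340 = 0.01367 mol
Let x = n(Na2CO3), y = n(NaHCO3).
Titrant: 2x + 1y = 0.01367;  mass: 105.99x + 84.01y = 0.8140
Solving, x = 5.393 × 10^-3 mol, y = 2.886 × 10^-3 mol
mass of Na2CO3 = 5.393 × 10^-3 × 105.99 = 0.5716 g

0.5716 g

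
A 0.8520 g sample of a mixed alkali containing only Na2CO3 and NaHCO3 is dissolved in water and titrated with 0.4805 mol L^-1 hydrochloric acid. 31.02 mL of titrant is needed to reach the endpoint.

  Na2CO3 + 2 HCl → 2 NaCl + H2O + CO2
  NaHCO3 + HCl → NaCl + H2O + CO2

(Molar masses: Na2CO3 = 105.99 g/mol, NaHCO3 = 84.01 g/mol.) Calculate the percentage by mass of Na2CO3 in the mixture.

80.26 %

n(HCl) = 0.03102 × 0.4805 = 0.01491 mol
Let x = n(Na2CO3), y = n(NaHCO3).
Titrant: 2x + 1y = 0.01491;  mass: 105.99x + 84.01y = 0.8520
Solving, x = 6.451 × 10^-3 mol, y = 2.002 × 10^-3 mol
mass of Na2CO3 = 6.451 × 10^-3 × 105.99 = 0.6838 g
% Na2CO3 = 0.6838 / 0.8520 × 100 = 80.26 %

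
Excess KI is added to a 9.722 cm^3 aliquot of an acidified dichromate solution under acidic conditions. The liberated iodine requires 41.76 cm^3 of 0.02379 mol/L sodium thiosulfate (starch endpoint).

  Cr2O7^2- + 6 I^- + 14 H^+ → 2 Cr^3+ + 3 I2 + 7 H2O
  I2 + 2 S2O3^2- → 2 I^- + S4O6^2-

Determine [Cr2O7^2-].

n(S2O3^2-) = 0.04176 × 0.02379 = 9.935 × 10^-4 mol
n(I2) = n(S2O3^2-)/2 = 4.967 × 10^-4 mol
From the 1:3 ratio, n(Cr2O7^2-) in the aliquot = 1/3 × 4.967 × 10^-4 = 1.656 × 10^-4 mol
[Cr2O7^2-] = 1.656 × 10^-4 / 0.009722 = 0.01703 mol/L

0.01703 mol/L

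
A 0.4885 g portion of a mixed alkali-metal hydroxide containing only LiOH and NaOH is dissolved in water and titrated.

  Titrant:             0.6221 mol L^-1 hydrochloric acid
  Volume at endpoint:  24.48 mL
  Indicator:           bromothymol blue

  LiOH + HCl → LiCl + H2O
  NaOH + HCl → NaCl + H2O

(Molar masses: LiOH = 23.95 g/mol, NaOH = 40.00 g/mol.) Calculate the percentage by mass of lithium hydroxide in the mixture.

36.86 %

n(HCl) = 0.02448 × 0.6221 = 0.01523 mol
Let x = n(LiOH), y = n(NaOH).
Titrant: 1x + 1y = 0.01523;  mass: 23.95x + 40.00y = 0.4885
Solving, x = 7.518 × 10^-3 mol, y = 7.711 × 10^-3 mol
mass of LiOH = 7.518 × 10^-3 × 23.95 = 0.1801 g
% LiOH = 0.1801 / 0.4885 × 100 = 36.86 %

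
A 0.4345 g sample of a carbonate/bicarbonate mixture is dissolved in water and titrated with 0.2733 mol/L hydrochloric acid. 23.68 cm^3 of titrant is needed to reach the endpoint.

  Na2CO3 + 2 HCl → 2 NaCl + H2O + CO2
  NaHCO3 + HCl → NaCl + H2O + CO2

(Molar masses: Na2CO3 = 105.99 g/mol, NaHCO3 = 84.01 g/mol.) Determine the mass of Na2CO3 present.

0.1866 g

n(HCl) = 0.02368 × 0.2733 = 6.472 × 10^-3 mol
Let x = n(Na2CO3), y = n(NaHCO3).
Titrant: 2x + 1y = 6.472 × 10^-3;  mass: 105.99x + 84.01y = 0.4345
Solving, x = 1.760 × 10^-3 mol, y = 2.951 × 10^-3 mol
mass of Na2CO3 = 1.760 × 10^-3 × 105.99 = 0.1866 g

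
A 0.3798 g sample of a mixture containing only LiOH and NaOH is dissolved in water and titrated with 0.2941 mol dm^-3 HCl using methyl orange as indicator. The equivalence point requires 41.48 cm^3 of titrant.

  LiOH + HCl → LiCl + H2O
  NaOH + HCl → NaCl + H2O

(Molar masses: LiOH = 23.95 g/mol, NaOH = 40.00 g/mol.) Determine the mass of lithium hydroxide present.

n(HCl) = 0.04148 × 0.2941 = 0.01220 mol
Let x = n(LiOH), y = n(NaOH).
Titrant: 1x + 1y = 0.01220;  mass: 23.95x + 40.00y = 0.3798
Solving, x = 6.740 × 10^-3 mol, y = 5.460 × 10^-3 mol
mass of LiOH = 6.740 × 10^-3 × 23.95 = 0.1614 g

0.1614 g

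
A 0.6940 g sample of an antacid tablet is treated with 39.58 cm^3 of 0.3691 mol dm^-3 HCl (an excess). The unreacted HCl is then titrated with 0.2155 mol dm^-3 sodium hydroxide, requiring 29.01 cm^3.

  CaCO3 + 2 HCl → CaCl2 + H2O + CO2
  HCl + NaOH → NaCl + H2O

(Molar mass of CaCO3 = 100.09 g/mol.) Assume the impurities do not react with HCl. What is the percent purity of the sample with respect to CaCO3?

60.27 %

n(HCl) added = 0.03958 × 0.3691 = 0.01461 mol
n(NaOH) used in back-titration = 0.02901 × 0.2155 = 6.252 × 10^-3 mol
n(HCl) left over = 6.252 × 10^-3 mol (1:1 ratio)
n(HCl) consumed by analyte = 0.01461 − 6.252 × 10^-3 = 8.357 × 10^-3 mol
From the 1:2 ratio, n(CaCO3) = 1/2 × 8.357 × 10^-3 = 4.179 × 10^-3 mol
mass of CaCO3 = 4.179 × 10^-3 × 100.09 = 0.4182 g
% CaCO3 = 0.4182 / 0.6940 × 100 = 60.27 %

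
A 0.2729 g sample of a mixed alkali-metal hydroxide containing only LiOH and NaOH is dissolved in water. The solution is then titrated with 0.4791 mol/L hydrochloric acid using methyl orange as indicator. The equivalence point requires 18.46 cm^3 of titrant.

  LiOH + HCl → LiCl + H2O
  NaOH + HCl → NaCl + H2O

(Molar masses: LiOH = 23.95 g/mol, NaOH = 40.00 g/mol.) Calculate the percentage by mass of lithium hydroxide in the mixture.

n(HCl) = 0.01846 × 0.4791 = 8.844 × 10^-3 mol
Let x = n(LiOH), y = n(NaOH).
Titrant: 1x + 1y = 8.844 × 10^-3;  mass: 23.95x + 40.00y = 0.2729
Solving, x = 5.038 × 10^-3 mol, y = 3.806 × 10^-3 mol
mass of LiOH = 5.038 × 10^-3 × 23.95 = 0.1207 g
% LiOH = 0.1207 / 0.2729 × 100 = 44.22 %

44.22 %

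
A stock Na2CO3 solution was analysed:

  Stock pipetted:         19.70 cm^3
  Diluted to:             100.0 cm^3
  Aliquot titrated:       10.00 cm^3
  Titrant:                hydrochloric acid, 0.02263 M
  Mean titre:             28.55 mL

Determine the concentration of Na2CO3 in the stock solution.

Na2CO3 + 2 HCl → 2 NaCl + H2O + CO2
n(HCl) = 0.02855 × 0.02263 = 6.461 × 10^-4 mol
From the 1:2 ratio, n(Na2CO3) in the aliquot = 1/2 × 6.461 × 10^-4 = 3.230 × 10^-4 mol
[Na2CO3]_dilute = 3.230 × 10^-4 / 0.01000 = 0.03230 mol/L
Dilution factor = 100.0 / 19.70 = 5.076
[Na2CO3]_stock = 0.03230 × 5.076 = 0.1640 mol/L

0.1640 M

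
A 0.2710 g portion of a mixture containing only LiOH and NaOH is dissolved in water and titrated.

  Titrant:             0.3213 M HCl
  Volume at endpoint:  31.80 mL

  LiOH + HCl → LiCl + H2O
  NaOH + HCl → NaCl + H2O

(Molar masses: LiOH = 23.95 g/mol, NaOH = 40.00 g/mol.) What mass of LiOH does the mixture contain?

0.2055 g

n(HCl) = 0.03180 × 0.3213 = 0.01022 mol
Let x = n(LiOH), y = n(NaOH).
Titrant: 1x + 1y = 0.01022;  mass: 23.95x + 40.00y = 0.2710
Solving, x = 8.579 × 10^-3 mol, y = 1.638 × 10^-3 mol
mass of LiOH = 8.579 × 10^-3 × 23.95 = 0.2055 g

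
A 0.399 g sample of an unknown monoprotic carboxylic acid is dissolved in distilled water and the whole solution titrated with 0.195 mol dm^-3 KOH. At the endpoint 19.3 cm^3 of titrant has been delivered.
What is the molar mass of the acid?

n(KOH) = 0.0193 L × 0.195 mol/L = 3.76 × 10^-3 mol
n(HA) = 3.76 × 10^-3 mol (1:1 ratio)
M = m / n = 0.399 g / 3.76 × 10^-3 mol = 106 g/mol

106 g/mol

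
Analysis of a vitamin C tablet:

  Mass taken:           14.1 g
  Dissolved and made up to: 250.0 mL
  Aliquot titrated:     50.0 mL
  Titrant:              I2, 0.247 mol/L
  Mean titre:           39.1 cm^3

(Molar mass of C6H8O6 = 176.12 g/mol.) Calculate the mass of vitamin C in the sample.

8.50 g

C6H8O6 + I2 → C6H6O6 + 2 HI
n(I2) per titration = 0.0391 × 0.247 = 9.66 × 10^-3 mol
n(C6H8O6) in each aliquot = 9.66 × 10^-3 mol (1:1 ratio)
n(C6H8O6) in the whole flask = 9.66 × 10^-3 × 250.0/50.0 = 0.0483 mol
mass of C6H8O6 = 0.0483 × 176.12 = 8.50 g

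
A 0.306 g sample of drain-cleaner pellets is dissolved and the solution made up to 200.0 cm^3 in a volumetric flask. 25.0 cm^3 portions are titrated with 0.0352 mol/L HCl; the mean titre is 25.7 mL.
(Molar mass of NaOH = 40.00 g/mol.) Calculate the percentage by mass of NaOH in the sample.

NaOH + HCl → NaCl + H2O
n(HCl) per titration = 0.0257 × 0.0352 = 9.05 × 10^-4 mol
n(NaOH) in each aliquot = 9.05 × 10^-4 mol (1:1 ratio)
n(NaOH) in the whole flask = 9.05 × 10^-4 × 200.0/25.0 = 7.24 × 10^-3 mol
mass of NaOH = 7.24 × 10^-3 × 40.00 = 0.289 g
% NaOH = 0.289 / 0.306 × 100 = 94.6 %

94.6 %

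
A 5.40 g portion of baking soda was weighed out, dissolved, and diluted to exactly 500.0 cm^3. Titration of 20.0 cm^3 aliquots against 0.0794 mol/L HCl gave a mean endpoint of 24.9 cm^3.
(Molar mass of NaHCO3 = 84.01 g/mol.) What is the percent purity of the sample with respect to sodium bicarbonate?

76.9 %

NaHCO3 + HCl → NaCl + H2O + CO2
n(HCl) per titration = 0.0249 × 0.0794 = 1.98 × 10^-3 mol
n(NaHCO3) in each aliquot = 1.98 × 10^-3 mol (1:1 ratio)
n(NaHCO3) in the whole flask = 1.98 × 10^-3 × 500.0/20.0 = 0.0494 mol
mass of NaHCO3 = 0.0494 × 84.01 = 4.15 g
% NaHCO3 = 4.15 / 5.40 × 100 = 76.9 %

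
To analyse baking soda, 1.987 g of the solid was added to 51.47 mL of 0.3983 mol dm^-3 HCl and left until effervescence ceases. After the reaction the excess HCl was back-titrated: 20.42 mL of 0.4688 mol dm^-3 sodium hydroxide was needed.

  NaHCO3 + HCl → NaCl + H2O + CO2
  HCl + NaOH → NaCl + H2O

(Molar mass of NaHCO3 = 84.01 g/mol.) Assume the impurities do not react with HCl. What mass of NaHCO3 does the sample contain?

0.9180 g

n(HCl) added = 0.05147 × 0.3983 = 0.02050 mol
n(NaOH) used in back-titration = 0.02042 × 0.4688 = 9.573 × 10^-3 mol
n(HCl) left over = 9.573 × 10^-3 mol (1:1 ratio)
n(HCl) consumed by analyte = 0.02050 − 9.573 × 10^-3 = 0.01093 mol
n(NaHCO3) = 0.01093 mol (1:1 ratio)
mass of NaHCO3 = 0.01093 × 84.01 = 0.9180 g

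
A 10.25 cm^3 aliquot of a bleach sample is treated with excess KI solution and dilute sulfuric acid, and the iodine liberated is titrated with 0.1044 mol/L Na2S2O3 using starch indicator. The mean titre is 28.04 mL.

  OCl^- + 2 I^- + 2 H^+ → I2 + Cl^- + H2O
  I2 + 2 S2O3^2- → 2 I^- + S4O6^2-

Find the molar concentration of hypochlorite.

0.1428 mol/L

n(S2O3^2-) = 0.02804 × 0.1044 = 2.927 × 10^-3 mol
n(I2) = n(S2O3^2-)/2 = 1.464 × 10^-3 mol
n(OCl^-) in the aliquot = 1.464 × 10^-3 mol (1:1 ratio)
[OCl^-] = 1.464 × 10^-3 / 0.01025 = 0.1428 mol/L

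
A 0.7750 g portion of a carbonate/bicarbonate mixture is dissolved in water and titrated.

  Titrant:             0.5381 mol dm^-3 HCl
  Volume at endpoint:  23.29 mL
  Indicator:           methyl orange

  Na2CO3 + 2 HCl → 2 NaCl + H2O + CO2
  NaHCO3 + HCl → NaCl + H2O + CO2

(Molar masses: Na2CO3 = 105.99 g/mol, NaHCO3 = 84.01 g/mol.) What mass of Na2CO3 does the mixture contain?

n(HCl) = 0.02329 × 0.5381 = 0.01253 mol
Let x = n(Na2CO3), y = n(NaHCO3).
Titrant: 2x + 1y = 0.01253;  mass: 105.99x + 84.01y = 0.7750
Solving, x = 4.479 × 10^-3 mol, y = 3.574 × 10^-3 mol
mass of Na2CO3 = 4.479 × 10^-3 × 105.99 = 0.4747 g

0.4747 g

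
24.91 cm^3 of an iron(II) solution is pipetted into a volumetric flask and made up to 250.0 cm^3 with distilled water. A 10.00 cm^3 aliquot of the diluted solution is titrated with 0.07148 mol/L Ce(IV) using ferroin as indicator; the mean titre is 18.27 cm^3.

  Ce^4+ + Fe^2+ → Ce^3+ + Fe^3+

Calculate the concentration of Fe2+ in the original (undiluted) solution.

1.311 mol/L

n(Ce4+) = 0.01827 × 0.07148 = 1.306 × 10^-3 mol
n(Fe2+) in the aliquot = 1.306 × 10^-3 mol (1:1 ratio)
[Fe2+]_dilute = 1.306 × 10^-3 / 0.01000 = 0.1306 mol/L
Dilution factor = 250.0 / 24.91 = 10.04
[Fe2+]_stock = 0.1306 × 10.04 = 1.311 mol/L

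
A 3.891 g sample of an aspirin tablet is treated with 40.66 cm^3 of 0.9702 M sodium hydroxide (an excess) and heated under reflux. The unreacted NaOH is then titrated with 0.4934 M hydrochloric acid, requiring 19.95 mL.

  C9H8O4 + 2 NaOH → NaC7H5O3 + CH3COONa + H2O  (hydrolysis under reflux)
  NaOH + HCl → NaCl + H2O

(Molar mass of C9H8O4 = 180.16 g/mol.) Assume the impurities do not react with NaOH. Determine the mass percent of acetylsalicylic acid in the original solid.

68.54 %

n(NaOH) added = 0.04066 × 0.9702 = 0.03945 mol
n(HCl) used in back-titration = 0.01995 × 0.4934 = 9.843 × 10^-3 mol
n(NaOH) left over = 9.843 × 10^-3 mol (1:1 ratio)
n(NaOH) consumed by analyte = 0.03945 − 9.843 × 10^-3 = 0.02961 mol
From the 1:2 ratio, n(C9H8O4) = 1/2 × 0.02961 = 0.01480 mol
mass of C9H8O4 = 0.01480 × 180.16 = 2.667 g
% C9H8O4 = 2.667 / 3.891 × 100 = 68.54 %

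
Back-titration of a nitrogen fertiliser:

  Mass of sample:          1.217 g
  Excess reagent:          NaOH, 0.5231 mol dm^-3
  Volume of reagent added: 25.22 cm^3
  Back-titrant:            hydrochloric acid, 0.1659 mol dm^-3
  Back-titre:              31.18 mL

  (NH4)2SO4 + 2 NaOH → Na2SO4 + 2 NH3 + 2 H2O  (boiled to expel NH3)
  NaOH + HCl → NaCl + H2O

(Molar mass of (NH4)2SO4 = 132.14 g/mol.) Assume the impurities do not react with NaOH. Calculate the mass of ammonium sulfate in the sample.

0.5299 g

n(NaOH) added = 0.02522 × 0.5231 = 0.01319 mol
n(HCl) used in back-titration = 0.03118 × 0.1659 = 5.173 × 10^-3 mol
n(NaOH) left over = 5.173 × 10^-3 mol (1:1 ratio)
n(NaOH) consumed by analyte = 0.01319 − 5.173 × 10^-3 = 8.020 × 10^-3 mol
From the 1:2 ratio, n((NH4)2SO4) = 1/2 × 8.020 × 10^-3 = 4.010 × 10^-3 mol
mass of (NH4)2SO4 = 4.010 × 10^-3 × 132.14 = 0.5299 g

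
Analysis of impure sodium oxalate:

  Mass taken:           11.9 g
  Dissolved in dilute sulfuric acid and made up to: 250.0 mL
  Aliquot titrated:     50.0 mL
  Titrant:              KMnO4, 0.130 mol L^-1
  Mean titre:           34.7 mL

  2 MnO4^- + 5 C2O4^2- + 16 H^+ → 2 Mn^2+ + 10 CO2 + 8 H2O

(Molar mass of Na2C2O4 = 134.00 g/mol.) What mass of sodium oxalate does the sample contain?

n(KMnO4) per titration = 0.0347 × 0.130 = 4.51 × 10^-3 mol
From the 5:2 ratio, n(Na2C2O4) in each aliquot = 5/2 × 4.51 × 10^-3 = 0.0113 mol
n(Na2C2O4) in the whole flask = 0.0113 × 250.0/50.0 = 0.0564 mol
mass of Na2C2O4 = 0.0564 × 134.00 = 7.56 g

7.56 g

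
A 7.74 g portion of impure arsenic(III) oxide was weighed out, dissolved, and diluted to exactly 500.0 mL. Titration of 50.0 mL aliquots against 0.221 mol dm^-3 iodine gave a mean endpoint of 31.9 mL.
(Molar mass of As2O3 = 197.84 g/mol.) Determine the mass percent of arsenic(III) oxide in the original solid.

90.1 %

As2O3 + 2 I2 + 2 H2O → As2O5 + 4 HI
n(I2) per titration = 0.0319 × 0.221 = 7.05 × 10^-3 mol
From the 1:2 ratio, n(As2O3) in each aliquot = 1/2 × 7.05 × 10^-3 = 3.52 × 10^-3 mol
n(As2O3) in the whole flask = 3.52 × 10^-3 × 500.0/50.0 = 0.0352 mol
mass of As2O3 = 0.0352 × 197.84 = 6.97 g
% As2O3 = 6.97 / 7.74 × 100 = 90.1 %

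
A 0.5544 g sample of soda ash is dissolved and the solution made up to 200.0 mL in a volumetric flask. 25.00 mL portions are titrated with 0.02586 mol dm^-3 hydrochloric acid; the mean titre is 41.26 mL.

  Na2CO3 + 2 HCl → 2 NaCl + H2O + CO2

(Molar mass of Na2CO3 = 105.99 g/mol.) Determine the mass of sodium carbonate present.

0.4524 g

n(HCl) per titration = 0.04126 × 0.02586 = 1.067 × 10^-3 mol
From the 1:2 ratio, n(Na2CO3) in each aliquot = 1/2 × 1.067 × 10^-3 = 5.335 × 10^-4 mol
n(Na2CO3) in the whole flask = 5.335 × 10^-4 × 200.0/25.00 = 4.268 × 10^-3 mol
mass of Na2CO3 = 4.268 × 10^-3 × 105.99 = 0.4524 g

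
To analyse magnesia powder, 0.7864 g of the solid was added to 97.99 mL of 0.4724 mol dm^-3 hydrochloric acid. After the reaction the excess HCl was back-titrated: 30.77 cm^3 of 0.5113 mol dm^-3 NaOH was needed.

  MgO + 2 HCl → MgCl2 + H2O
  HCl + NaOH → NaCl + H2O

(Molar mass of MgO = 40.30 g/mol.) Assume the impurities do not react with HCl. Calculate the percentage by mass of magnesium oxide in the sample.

n(HCl) added = 0.09799 × 0.4724 = 0.04629 mol
n(NaOH) used in back-titration = 0.03077 × 0.5113 = 0.01573 mol
n(HCl) left over = 0.01573 mol (1:1 ratio)
n(HCl) consumed by analyte = 0.04629 − 0.01573 = 0.03056 mol
From the 1:2 ratio, n(MgO) = 1/2 × 0.03056 = 0.01528 mol
mass of MgO = 0.01528 × 40.30 = 0.6157 g
% MgO = 0.6157 / 0.7864 × 100 = 78.30 %

78.30 %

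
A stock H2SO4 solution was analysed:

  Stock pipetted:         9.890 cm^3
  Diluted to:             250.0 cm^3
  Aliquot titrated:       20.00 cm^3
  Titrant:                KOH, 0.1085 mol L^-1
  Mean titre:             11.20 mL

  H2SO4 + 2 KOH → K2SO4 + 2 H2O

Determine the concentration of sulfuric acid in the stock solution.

0.7679 mol/L

n(KOH) = 0.01120 × 0.1085 = 1.215 × 10^-3 mol
From the 1:2 ratio, n(H2SO4) in the aliquot = 1/2 × 1.215 × 10^-3 = 6.076 × 10^-4 mol
[H2SO4]_dilute = 6.076 × 10^-4 / 0.02000 = 0.03038 mol/L
Dilution factor = 250.0 / 9.890 = 25.28
[H2SO4]_stock = 0.03038 × 25.28 = 0.7679 mol/L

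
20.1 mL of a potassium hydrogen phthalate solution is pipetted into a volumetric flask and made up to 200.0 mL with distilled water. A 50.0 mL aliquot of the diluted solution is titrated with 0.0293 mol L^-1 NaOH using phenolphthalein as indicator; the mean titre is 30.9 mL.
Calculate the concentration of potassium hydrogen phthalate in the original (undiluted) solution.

0.180 mol/L

KHC8H4O4 + NaOH → KNaC8H4O4 + H2O
n(NaOH) = 0.0309 × 0.0293 = 9.05 × 10^-4 mol
n(KHC8H4O4) in the aliquot = 9.05 × 10^-4 mol (1:1 ratio)
[KHC8H4O4]_dilute = 9.05 × 10^-4 / 0.0500 = 0.0181 mol/L
Dilution factor = 200.0 / 20.1 = 9.950
[KHC8H4O4]_stock = 0.0181 × 9.950 = 0.180 mol/L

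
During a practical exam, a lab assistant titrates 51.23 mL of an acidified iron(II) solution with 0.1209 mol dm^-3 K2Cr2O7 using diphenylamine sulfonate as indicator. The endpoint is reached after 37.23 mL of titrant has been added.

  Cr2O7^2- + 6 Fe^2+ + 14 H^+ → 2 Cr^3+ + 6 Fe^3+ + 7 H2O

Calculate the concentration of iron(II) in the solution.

0.5272 mol/L

n(K2Cr2O7) = 0.03723 L × 0.1209 mol/L = 4.501 × 10^-3 mol
From the 6:1 mole ratio, n(Fe2+) = 6/1 × 4.501 × 10^-3 = 0.02701 mol
[Fe2+] = 0.02701 mol / 0.05123 L = 0.5272 mol/L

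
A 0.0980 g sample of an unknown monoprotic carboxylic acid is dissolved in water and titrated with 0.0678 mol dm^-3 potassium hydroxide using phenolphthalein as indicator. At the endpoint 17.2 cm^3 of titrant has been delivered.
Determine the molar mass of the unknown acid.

n(KOH) = 0.0172 L × 0.0678 mol/L = 1.17 × 10^-3 mol
n(HA) = 1.17 × 10^-3 mol (1:1 ratio)
M = m / n = 0.0980 g / 1.17 × 10^-3 mol = 84.0 g/mol

84.0 g/mol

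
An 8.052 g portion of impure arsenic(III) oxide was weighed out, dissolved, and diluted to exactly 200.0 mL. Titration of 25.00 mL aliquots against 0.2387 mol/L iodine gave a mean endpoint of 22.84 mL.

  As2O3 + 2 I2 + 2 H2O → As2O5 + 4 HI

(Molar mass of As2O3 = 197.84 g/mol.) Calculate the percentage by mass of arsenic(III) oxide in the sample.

53.58 %

n(I2) per titration = 0.02284 × 0.2387 = 5.452 × 10^-3 mol
From the 1:2 ratio, n(As2O3) in each aliquot = 1/2 × 5.452 × 10^-3 = 2.726 × 10^-3 mol
n(As2O3) in the whole flask = 2.726 × 10^-3 × 200.0/25.00 = 0.02181 mol
mass of As2O3 = 0.02181 × 197.84 = 4.314 g
% As2O3 = 4.314 / 8.052 × 100 = 53.58 %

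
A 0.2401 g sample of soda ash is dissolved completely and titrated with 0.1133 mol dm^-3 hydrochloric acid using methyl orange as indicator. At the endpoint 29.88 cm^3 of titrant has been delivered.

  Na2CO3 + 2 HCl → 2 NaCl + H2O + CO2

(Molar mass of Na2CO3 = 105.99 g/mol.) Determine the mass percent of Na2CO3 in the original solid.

n(HCl) = 0.02988 L × 0.1133 mol/L = 3.385 × 10^-3 mol
From the 1:2 ratio, n(Na2CO3) = 1/2 × 3.385 × 10^-3 = 1.693 × 10^-3 mol
mass of Na2CO3 = 1.693 × 10^-3 × 105.99 g/mol = 0.1794 g
% Na2CO3 = 0.1794 / 0.2401 × 100 = 74.72 %

74.72 %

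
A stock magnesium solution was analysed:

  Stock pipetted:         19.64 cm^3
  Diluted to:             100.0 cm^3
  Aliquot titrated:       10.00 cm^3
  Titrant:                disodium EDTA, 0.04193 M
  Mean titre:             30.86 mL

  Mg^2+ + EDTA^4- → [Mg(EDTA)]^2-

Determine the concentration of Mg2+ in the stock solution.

0.6588 M

n(EDTA) = 0.03086 × 0.04193 = 1.294 × 10^-3 mol
n(Mg2+) in the aliquot = 1.294 × 10^-3 mol (1:1 ratio)
[Mg2+]_dilute = 1.294 × 10^-3 / 0.01000 = 0.1294 mol/L
Dilution factor = 100.0 / 19.64 = 5.092
[Mg2+]_stock = 0.1294 × 5.092 = 0.6588 mol/L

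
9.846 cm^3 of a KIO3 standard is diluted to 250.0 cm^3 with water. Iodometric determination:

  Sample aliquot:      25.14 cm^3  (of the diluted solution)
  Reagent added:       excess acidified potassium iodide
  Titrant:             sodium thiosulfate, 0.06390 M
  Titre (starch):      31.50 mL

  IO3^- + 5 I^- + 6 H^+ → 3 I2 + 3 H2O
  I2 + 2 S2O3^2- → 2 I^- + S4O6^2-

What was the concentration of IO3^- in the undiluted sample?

0.3388 M

n(S2O3^2-) = 0.03150 × 0.06390 = 2.013 × 10^-3 mol
n(I2) = n(S2O3^2-)/2 = 1.006 × 10^-3 mol
From the 1:3 ratio, n(IO3^-) in the aliquot = 1/3 × 1.006 × 10^-3 = 3.355 × 10^-4 mol
[IO3^-]_dilute = 3.355 × 10^-4 / 0.02514 = 0.01334 mol/L
[IO3^-]_original = 0.01334 × 250.0/9.846 = 0.3388 mol/L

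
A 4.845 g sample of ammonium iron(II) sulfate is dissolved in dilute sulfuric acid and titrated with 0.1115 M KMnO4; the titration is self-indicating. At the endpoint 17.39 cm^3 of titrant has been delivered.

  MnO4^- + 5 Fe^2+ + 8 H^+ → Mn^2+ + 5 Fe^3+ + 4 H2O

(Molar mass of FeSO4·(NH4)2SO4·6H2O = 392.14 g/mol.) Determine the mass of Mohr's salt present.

3.802 g

n(KMnO4) = 0.01739 L × 0.1115 mol/L = 1.939 × 10^-3 mol
From the 5:1 ratio, n(FeSO4·(NH4)2SO4·6H2O) = 5/1 × 1.939 × 10^-3 = 9.695 × 10^-3 mol
mass of FeSO4·(NH4)2SO4·6H2O = 9.695 × 10^-3 × 392.14 g/mol = 3.802 g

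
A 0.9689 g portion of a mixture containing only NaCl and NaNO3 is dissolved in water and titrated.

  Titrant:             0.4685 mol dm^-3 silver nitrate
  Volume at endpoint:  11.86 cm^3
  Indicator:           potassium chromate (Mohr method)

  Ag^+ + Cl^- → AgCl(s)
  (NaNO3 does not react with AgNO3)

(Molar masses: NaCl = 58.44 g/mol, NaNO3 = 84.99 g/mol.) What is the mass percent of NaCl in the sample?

n(AgNO3) = 0.01186 × 0.4685 = 5.556 × 10^-3 mol
Let x = n(NaCl), y = n(NaNO3).
Titrant: 1x = 5.556 × 10^-3;  mass: 58.44x + 84.99y = 0.9689
Solving, x = 5.556 × 10^-3 mol, y = 7.580 × 10^-3 mol
mass of NaCl = 5.556 × 10^-3 × 58.44 = 0.3247 g
% NaCl = 0.3247 / 0.9689 × 100 = 33.51 %

33.51 %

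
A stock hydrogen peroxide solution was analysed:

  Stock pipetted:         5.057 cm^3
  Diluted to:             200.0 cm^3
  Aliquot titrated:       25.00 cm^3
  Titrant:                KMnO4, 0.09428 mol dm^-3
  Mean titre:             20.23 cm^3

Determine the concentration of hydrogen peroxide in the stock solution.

2 MnO4^- + 5 H2O2 + 6 H^+ → 2 Mn^2+ + 5 O2 + 8 H2O
n(KMnO4) = 0.02023 × 0.09428 = 1.907 × 10^-3 mol
From the 5:2 ratio, n(H2O2) in the aliquot = 5/2 × 1.907 × 10^-3 = 4.768 × 10^-3 mol
[H2O2]_dilute = 4.768 × 10^-3 / 0.02500 = 0.1907 mol/L
Dilution factor = 200.0 / 5.057 = 39.55
[H2O2]_stock = 0.1907 × 39.55 = 7.543 mol/L

7.543 mol/L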